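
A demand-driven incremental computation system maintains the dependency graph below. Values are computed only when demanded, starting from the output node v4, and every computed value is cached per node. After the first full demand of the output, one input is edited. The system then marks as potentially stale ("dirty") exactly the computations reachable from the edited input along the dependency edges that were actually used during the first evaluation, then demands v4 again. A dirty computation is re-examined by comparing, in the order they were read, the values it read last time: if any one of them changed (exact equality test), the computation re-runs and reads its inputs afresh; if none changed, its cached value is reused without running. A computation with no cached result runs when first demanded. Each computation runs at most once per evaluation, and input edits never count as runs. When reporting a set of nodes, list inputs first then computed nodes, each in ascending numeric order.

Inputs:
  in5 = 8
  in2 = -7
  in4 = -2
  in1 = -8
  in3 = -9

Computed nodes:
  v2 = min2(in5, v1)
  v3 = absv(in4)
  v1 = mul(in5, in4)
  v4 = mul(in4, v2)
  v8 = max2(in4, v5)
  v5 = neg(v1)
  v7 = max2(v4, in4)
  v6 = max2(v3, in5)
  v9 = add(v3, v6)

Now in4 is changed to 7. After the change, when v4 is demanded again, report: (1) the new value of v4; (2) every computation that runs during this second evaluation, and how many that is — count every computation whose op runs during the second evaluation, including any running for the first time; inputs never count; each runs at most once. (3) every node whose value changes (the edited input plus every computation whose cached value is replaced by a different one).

First evaluation (everything demanded from the output):
  v1 = mul(8, -2) = -16
  v2 = min2(8, -16) = -16
  v4 = mul(-2, -16) = 32

Propagation after the edit:
  v1: runs — in4 -2->7; result 56.
  v2: runs — v1 -16->56; result 8.
  v4: runs — in4 -2->7; v2 -16->8; result 56.

New value of v4: 56.
Computations that run: v1, v2, v4 — 3 in total.
Values that change: in4, v1, v2, v4.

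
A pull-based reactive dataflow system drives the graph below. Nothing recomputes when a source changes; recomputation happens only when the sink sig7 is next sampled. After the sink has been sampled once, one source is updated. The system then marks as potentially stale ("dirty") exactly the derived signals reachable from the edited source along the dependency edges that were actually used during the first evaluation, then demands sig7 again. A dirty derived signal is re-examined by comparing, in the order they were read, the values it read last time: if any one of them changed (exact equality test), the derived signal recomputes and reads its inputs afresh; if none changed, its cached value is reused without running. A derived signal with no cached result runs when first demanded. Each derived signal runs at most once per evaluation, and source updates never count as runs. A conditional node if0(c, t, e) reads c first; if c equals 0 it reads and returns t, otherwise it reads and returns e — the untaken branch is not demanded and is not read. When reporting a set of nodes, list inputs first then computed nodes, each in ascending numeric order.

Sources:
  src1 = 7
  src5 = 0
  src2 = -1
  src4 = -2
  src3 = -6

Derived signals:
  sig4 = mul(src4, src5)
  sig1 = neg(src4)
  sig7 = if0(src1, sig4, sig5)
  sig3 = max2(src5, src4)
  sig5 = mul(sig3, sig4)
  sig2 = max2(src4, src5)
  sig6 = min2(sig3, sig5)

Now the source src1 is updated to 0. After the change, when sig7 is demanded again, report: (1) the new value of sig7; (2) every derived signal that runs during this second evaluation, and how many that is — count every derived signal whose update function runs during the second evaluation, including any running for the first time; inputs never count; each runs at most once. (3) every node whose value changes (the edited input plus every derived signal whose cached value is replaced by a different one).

New value of sig7: 0.
Derived signals that run: sig7 — 1 in total.
Values that change: src1.

First evaluation (everything demanded from the output):
  sig3 = max2(0, -2) = 0
  sig4 = mul(-2, 0) = 0
  sig5 = mul(0, 0) = 0
  sig7 = if0(src1=7 -> else branch sig5) = 0

Propagation after the edit:
  sig7: runs — src1 7->0; result 0 (same value as before).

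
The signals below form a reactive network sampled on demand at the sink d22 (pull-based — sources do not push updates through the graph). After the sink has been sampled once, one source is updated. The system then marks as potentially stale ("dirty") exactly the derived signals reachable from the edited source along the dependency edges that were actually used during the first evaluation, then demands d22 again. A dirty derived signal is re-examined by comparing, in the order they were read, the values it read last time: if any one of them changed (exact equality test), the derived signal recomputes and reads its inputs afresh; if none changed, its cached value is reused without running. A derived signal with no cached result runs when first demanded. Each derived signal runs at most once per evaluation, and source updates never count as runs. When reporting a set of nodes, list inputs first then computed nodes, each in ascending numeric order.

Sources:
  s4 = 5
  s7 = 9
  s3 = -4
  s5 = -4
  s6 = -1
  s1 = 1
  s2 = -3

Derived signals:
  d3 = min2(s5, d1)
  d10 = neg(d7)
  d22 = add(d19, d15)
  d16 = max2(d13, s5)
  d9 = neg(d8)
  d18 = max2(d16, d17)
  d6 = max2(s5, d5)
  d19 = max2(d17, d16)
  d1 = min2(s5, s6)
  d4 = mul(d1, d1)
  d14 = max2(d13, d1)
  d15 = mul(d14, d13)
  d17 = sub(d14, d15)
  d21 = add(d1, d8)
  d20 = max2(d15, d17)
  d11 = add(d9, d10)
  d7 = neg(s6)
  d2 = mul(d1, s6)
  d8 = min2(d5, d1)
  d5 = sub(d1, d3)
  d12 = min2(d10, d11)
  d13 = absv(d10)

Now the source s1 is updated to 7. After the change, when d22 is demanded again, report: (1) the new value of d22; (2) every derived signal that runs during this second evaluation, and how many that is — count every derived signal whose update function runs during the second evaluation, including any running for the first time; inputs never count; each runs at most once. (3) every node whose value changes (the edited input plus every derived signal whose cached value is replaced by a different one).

Initial pass — values computed on the first demand:
  d1 = min2(-4, -1) = -4
  d7 = neg(-1) = 1
  d10 = neg(1) = -1
  d13 = absv(-1) = 1
  d14 = max2(1, -4) = 1
  d15 = mul(1, 1) = 1
  d16 = max2(1, -4) = 1
  d17 = sub(1, 1) = 0
  d19 = max2(0, 1) = 1
  d22 = add(1, 1) = 2

Second demand — change propagation:
  no demanded computation ever read s1, so the edit dirties nothing and nothing runs.

The important point: nothing the output needs ever reads s1, so the edit is invisible to it.

d22 now evaluates to 2.
Run set: none (0 run).
Changed values: s1.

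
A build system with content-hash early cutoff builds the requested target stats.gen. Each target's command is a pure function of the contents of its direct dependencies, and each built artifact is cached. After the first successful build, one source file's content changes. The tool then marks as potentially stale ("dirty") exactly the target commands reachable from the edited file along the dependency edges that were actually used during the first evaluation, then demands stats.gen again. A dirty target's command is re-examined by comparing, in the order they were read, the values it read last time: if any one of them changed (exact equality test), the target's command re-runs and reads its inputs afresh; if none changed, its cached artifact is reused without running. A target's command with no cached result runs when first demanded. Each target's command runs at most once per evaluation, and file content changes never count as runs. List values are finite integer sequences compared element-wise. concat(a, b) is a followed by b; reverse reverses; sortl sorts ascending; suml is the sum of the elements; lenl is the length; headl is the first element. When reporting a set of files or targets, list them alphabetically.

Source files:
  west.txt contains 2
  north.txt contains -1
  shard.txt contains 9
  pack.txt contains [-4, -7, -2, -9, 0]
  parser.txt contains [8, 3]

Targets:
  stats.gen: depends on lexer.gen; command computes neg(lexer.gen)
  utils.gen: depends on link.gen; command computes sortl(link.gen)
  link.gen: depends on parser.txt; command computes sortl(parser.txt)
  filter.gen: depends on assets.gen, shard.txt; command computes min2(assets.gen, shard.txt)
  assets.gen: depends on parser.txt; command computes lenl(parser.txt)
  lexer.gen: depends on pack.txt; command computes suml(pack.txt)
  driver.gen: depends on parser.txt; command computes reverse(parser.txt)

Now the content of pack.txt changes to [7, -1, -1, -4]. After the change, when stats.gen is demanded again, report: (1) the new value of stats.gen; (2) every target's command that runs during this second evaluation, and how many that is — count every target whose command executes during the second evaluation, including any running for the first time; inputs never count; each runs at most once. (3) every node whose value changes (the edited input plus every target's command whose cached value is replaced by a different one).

First evaluation (everything demanded from the output):
  lexer.gen = suml([-4, -7, -2, -9, 0]) = -22
  stats.gen = neg(-22) = 22

Propagation after the edit:
  lexer.gen: runs — pack.txt [-4, -7, -2, -9, 0]->[7, -1, -1, -4]; result 1.
  stats.gen: runs — lexer.gen -22->1; result -1.

New value of stats.gen: -1.
Target commands that run: lexer.gen, stats.gen — 2 in total.
Values that change: lexer.gen, pack.txt, stats.gen.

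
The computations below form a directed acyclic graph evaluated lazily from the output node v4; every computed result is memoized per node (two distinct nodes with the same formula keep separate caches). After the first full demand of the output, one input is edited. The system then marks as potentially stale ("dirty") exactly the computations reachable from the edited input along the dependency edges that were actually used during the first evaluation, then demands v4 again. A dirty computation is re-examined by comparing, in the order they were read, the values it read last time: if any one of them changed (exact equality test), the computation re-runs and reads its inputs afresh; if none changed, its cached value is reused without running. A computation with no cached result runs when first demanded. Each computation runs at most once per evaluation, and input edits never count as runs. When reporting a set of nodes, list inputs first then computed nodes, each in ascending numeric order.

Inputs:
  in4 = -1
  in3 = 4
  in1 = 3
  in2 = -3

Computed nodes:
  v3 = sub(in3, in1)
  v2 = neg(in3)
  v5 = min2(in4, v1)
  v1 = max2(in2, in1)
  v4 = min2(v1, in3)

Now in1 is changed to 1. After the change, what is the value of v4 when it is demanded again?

First demand of the output computes:
  v1 = max2(-3, 3) = 3
  v4 = min2(3, 4) = 3

After the edit, cleaning proceeds:
  v1: a read changed (in1 3->1) — executes, giving 1.
  v4: a read changed (v1 3->1) — executes, giving 1.

Demanding v4 again yields 1.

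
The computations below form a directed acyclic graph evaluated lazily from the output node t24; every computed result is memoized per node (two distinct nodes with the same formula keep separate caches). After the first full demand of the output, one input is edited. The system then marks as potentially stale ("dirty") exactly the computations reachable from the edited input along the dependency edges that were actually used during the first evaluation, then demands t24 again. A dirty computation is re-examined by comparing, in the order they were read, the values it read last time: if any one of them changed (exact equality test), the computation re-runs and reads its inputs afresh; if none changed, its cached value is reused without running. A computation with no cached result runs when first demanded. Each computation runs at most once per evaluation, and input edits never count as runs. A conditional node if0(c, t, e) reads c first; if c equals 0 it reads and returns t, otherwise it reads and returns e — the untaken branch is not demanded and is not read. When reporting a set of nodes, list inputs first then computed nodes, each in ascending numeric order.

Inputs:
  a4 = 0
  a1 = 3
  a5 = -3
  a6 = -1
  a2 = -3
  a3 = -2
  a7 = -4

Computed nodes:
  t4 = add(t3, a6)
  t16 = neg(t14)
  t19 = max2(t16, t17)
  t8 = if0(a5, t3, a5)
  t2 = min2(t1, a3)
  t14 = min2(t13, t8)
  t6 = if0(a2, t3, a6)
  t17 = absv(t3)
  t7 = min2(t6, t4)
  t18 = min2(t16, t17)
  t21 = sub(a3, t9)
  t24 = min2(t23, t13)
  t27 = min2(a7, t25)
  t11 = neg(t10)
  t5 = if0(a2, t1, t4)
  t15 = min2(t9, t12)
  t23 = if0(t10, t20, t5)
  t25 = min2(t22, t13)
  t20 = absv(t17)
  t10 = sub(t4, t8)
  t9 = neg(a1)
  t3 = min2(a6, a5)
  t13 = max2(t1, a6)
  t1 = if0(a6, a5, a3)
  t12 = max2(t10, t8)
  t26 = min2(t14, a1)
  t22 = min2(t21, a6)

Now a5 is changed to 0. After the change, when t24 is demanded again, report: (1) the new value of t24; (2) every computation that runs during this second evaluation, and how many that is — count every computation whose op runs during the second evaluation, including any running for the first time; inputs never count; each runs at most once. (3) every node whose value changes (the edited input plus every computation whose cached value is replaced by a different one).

Demanding t24 again yields -2.
7 computations run: t3, t4, t5, t8, t10, t23, t24.
The nodes whose values change: a5, t3, t4, t5, t8, t23, t24.

First demand of the output computes:
  t1 = if0(a6=-1 -> else branch a3) = -2
  t3 = min2(-1, -3) = -3
  t4 = add(-3, -1) = -4
  t5 = if0(a2=-3 -> else branch t4) = -4
  t8 = if0(a5=-3 -> else branch a5) = -3
  t10 = sub(-4, -3) = -1
  t13 = max2(-2, -1) = -1
  t23 = if0(t10=-1 -> else branch t5) = -4
  t24 = min2(-4, -1) = -4

After the edit, cleaning proceeds:
  t3: a read changed (a5 -3->0) — executes, giving -1.
  t4: a read changed (t3 -3->-1) — executes, giving -2.
  t5: a read changed (t4 -4->-2) — executes, giving -2.
  t8: a read changed (a5 -3->0; a5 -3->0) — executes, giving -1.
  t10: a read changed (t4 -4->-2; t8 -3->-1) — executes, giving -1 — identical to its old value.
  t23: a read changed (t5 -4->-2) — executes, giving -2.
  t24: a read changed (t23 -4->-2) — executes, giving -2.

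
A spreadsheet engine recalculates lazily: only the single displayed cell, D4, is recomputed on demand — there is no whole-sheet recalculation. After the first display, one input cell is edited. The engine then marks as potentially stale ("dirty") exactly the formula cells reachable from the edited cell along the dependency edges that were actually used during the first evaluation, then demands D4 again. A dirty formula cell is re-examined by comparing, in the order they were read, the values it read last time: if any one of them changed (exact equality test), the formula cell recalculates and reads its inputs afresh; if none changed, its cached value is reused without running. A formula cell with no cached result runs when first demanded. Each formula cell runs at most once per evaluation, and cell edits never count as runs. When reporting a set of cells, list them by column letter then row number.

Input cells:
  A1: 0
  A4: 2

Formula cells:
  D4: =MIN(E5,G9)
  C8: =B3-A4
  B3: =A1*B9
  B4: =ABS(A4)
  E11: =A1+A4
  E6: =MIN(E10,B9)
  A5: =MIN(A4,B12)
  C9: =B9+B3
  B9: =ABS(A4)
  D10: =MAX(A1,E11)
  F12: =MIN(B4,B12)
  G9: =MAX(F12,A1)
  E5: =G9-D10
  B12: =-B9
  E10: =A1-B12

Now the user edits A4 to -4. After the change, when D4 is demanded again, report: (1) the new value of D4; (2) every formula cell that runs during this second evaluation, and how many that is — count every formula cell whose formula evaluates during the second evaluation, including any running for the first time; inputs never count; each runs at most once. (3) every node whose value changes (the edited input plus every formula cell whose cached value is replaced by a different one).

New value of D4: 0.
Formula cells that run: B4, B9, B12, D4, D10, E5, E11, F12, G9 — 9 in total.
Values that change: A4, B4, B9, B12, D4, D10, E5, E11, F12.

First evaluation (everything demanded from the output):
  B4 = ABS(2) = 2
  B9 = ABS(2) = 2
  B12 = -(2) = -2
  E11 = 0 + 2 = 2
  D10 = MAX(0, 2) = 2
  F12 = MIN(2, -2) = -2
  G9 = MAX(-2, 0) = 0
  E5 = 0 - 2 = -2
  D4 = MIN(-2, 0) = -2

Propagation after the edit:
  B4: runs — A4 2->-4; result 4.
  B9: runs — A4 2->-4; result 4.
  B12: runs — B9 2->4; result -4.
  E11: runs — A4 2->-4; result -4.
  D10: runs — E11 2->-4; result 0.
  F12: runs — B4 2->4; B12 -2->-4; result -4.
  G9: runs — F12 -2->-4; result 0 (same value as before).
  E5: runs — D10 2->0; result 0.
  D4: runs — E5 -2->0; result 0.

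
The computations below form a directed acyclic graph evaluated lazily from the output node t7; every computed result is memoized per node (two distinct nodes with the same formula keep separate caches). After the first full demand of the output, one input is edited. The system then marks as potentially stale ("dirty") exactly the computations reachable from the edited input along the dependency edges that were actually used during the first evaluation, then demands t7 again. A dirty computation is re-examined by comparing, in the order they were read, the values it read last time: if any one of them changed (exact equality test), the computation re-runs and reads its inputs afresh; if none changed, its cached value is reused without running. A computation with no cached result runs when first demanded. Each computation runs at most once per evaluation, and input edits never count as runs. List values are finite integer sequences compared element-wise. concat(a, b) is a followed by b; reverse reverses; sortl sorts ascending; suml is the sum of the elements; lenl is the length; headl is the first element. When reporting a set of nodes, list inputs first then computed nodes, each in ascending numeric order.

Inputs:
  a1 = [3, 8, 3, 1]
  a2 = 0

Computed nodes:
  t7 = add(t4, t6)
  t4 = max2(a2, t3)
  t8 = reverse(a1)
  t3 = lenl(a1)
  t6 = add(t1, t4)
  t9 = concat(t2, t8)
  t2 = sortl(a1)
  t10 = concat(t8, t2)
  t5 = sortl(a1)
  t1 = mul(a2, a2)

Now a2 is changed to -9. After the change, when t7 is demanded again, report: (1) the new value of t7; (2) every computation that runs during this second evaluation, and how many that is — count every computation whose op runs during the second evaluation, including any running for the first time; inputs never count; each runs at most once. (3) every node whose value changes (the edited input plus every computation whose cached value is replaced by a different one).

Demanding t7 again yields 89.
4 computations run: t1, t4, t6, t7.
The nodes whose values change: a2, t1, t6, t7.

First demand of the output computes:
  t1 = mul(0, 0) = 0
  t3 = lenl([3, 8, 3, 1]) = 4
  t4 = max2(0, 4) = 4
  t6 = add(0, 4) = 4
  t7 = add(4, 4) = 8

After the edit, cleaning proceeds:
  t1: a read changed (a2 0->-9; a2 0->-9) — executes, giving 81.
  t4: a read changed (a2 0->-9) — executes, giving 4 — identical to its old value.
  t6: a read changed (t1 0->81) — executes, giving 85.
  t7: a read changed (t6 4->85) — executes, giving 89.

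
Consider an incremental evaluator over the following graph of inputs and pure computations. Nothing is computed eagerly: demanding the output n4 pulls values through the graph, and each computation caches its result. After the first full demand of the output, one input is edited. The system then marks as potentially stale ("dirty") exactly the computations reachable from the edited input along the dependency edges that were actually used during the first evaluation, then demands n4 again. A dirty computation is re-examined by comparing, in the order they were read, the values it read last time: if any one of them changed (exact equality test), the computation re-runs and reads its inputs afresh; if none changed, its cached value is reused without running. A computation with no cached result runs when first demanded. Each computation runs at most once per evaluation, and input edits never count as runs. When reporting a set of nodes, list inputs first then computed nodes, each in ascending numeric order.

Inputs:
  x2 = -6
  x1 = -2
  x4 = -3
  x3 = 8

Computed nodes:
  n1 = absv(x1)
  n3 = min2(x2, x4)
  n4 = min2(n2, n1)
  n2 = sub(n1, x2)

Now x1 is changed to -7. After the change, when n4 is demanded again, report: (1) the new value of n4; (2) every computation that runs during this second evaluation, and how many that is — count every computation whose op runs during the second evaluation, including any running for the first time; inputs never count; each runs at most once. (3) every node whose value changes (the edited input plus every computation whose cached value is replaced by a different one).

n4 now evaluates to 7.
Run set: n1, n2, n4 (3 run).
Changed values: x1, n1, n2, n4.

Initial pass — values computed on the first demand:
  n1 = absv(-2) = 2
  n2 = sub(2, -6) = 8
  n4 = min2(8, 2) = 2

Second demand — change propagation:
  n1: re-runs because x1 -2->-7; new result 7.
  n2: re-runs because n1 2->7; new result 13.
  n4: re-runs because n2 8->13; n1 2->7; new result 7.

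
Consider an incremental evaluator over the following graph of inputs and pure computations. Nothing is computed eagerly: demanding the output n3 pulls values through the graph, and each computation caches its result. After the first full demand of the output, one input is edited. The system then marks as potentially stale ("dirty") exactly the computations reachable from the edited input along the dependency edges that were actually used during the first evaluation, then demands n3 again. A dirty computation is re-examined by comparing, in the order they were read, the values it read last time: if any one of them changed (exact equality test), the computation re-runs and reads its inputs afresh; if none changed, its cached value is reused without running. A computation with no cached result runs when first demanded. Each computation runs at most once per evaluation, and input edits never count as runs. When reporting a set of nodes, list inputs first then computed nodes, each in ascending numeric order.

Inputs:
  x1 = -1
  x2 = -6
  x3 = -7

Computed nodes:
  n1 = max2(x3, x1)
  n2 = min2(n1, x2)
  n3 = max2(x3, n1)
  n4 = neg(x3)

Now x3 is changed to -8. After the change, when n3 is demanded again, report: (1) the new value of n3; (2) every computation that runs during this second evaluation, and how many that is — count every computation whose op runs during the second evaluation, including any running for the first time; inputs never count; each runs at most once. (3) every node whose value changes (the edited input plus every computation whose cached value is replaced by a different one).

Initial pass — values computed on the first demand:
  n1 = max2(-7, -1) = -1
  n3 = max2(-7, -1) = -1

Second demand — change propagation:
  n1: re-runs because x3 -7->-8; new result -1 (unchanged).
  n3: re-runs because x3 -7->-8; new result -1 (unchanged).

n3 now evaluates to -1.
Run set: n1, n3 (2 run).
Changed values: x3.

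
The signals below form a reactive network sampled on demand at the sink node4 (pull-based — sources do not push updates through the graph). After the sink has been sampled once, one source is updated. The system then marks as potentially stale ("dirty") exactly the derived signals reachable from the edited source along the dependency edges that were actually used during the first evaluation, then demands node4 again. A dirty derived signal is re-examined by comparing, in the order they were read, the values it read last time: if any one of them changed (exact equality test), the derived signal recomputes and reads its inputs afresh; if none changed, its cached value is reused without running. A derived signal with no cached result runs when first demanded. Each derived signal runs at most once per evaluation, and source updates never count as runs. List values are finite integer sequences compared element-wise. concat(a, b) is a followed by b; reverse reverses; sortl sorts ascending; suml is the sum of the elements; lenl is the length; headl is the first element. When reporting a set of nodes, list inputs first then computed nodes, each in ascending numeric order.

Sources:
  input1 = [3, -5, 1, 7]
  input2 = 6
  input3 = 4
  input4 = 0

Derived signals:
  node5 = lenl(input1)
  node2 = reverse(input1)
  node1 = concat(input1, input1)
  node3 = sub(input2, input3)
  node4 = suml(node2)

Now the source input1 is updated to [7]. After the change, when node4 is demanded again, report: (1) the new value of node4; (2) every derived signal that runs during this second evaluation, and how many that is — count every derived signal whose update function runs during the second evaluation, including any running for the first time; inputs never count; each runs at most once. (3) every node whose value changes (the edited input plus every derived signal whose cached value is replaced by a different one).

Initial pass — values computed on the first demand:
  node2 = reverse([3, -5, 1, 7]) = [7, 1, -5, 3]
  node4 = suml([7, 1, -5, 3]) = 6

Second demand — change propagation:
  node2: re-runs because input1 [3, -5, 1, 7]->[7]; new result [7].
  node4: re-runs because node2 [7, 1, -5, 3]->[7]; new result 7.

node4 now evaluates to 7.
Run set: node2, node4 (2 run).
Changed values: input1, node2, node4.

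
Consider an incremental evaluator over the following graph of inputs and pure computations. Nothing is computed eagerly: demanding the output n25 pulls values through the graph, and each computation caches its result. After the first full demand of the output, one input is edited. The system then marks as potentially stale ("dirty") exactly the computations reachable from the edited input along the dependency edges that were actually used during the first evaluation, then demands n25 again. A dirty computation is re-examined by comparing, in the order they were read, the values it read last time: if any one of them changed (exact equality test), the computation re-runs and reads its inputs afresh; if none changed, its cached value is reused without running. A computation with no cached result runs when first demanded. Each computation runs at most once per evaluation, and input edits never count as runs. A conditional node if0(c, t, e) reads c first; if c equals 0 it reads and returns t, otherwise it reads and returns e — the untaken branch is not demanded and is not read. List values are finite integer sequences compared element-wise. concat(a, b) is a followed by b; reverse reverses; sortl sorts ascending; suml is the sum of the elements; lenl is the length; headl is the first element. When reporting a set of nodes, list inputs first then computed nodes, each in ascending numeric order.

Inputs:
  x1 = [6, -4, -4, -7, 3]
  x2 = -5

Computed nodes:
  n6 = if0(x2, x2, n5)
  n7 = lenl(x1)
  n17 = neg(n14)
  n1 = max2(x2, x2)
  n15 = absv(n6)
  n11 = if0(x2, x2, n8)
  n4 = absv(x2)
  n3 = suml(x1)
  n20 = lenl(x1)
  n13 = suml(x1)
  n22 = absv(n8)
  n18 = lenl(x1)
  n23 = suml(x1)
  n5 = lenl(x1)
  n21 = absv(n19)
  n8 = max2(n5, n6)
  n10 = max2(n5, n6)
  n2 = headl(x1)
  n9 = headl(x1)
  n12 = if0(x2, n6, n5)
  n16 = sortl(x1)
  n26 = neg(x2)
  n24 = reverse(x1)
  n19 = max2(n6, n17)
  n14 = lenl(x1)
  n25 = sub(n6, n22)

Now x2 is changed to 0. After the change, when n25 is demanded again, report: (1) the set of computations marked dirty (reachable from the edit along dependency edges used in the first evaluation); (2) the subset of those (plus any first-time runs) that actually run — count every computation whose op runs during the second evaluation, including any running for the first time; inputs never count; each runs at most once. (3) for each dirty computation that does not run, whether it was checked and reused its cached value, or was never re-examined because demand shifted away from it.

Dirty set: n6, n8, n22, n25.
Run set: n6, n8, n25 (3 run).
Re-examined without running (cache reused): n22.
The important point: at n22 every value read last time is unchanged, so the dirty flag clears without a run.

Initial pass — values computed on the first demand:
  n5 = lenl([6, -4, -4, -7, 3]) = 5
  n6 = if0(x2=-5 -> else branch n5) = 5
  n8 = max2(5, 5) = 5
  n22 = absv(5) = 5
  n25 = sub(5, 5) = 0

Second demand — change propagation:
  n6: re-runs because x2 -5->0; new result 0.
  n8: re-runs because n6 5->0; new result 5 (unchanged).
  n22: re-examined; everything it read last time is the same (n8 unchanged) — cache 5 kept, no run.
  n25: re-runs because n6 5->0; new result -5.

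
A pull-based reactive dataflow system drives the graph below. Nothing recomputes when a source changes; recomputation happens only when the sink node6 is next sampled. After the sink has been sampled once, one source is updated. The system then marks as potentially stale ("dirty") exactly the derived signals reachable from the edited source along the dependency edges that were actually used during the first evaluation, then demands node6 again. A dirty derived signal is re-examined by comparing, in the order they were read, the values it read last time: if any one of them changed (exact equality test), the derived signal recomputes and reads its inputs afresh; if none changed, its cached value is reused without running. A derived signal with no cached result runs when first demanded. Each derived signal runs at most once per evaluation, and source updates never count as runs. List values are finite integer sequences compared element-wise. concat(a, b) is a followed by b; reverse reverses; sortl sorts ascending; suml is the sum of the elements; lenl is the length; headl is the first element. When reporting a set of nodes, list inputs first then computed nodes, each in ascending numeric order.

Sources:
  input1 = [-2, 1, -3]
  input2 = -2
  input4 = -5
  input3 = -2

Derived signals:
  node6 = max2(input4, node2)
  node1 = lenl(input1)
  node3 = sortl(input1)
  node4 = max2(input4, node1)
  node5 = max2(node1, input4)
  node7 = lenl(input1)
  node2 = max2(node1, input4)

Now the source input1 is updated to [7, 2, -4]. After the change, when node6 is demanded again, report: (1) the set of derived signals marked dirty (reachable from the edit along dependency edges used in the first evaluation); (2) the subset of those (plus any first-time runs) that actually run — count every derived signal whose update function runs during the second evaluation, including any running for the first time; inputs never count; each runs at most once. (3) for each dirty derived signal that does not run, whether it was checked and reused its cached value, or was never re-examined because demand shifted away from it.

Marked dirty: node1, node2, node6.
Derived signals that run: node1 — 1 in total.
Checked but reused from cache: node2, node6.
Key observation: the change is absorbed at node1 — it re-runs but produces the same value, and the output's value is unchanged.

First evaluation (everything demanded from the output):
  node1 = lenl([-2, 1, -3]) = 3
  node2 = max2(3, -5) = 3
  node6 = max2(-5, 3) = 3

Propagation after the edit:
  node1: runs — input1 [-2, 1, -3]->[7, 2, -4]; result 3 (same value as before).
  node2: checked — values it read are unchanged (node1 unchanged, input4 unchanged); reused cached 3 without running.
  node6: checked — values it read are unchanged (input4 unchanged, node2 unchanged); reused cached 3 without running.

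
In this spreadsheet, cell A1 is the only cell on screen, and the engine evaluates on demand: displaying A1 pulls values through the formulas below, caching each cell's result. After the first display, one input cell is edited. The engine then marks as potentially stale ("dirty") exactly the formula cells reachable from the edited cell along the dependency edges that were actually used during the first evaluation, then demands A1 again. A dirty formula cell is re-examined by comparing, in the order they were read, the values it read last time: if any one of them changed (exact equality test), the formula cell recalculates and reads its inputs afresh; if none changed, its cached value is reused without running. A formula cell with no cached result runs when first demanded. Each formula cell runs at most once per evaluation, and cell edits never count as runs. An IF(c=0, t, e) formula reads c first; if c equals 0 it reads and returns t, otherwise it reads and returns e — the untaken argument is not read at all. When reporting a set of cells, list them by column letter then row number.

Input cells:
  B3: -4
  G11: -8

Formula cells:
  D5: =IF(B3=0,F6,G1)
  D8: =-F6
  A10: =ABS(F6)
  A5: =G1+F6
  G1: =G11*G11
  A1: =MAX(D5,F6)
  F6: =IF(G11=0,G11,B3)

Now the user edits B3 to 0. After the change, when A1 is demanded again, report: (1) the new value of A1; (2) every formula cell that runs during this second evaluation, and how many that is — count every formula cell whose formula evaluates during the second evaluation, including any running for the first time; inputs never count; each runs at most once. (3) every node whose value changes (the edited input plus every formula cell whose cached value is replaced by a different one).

A1 now evaluates to 0.
Run set: A1, D5, F6 (3 run).
Changed values: A1, B3, D5, F6.

Initial pass — values computed on the first demand:
  F6 = IF(G11=0: G11=-8 -> else branch B3) = -4
  G1 = -8 * -8 = 64
  D5 = IF(B3=0: B3=-4 -> else branch G1) = 64
  A1 = MAX(64, -4) = 64

Second demand — change propagation:
  F6: re-runs because B3 -4->0; new result 0.
  D5: re-runs because B3 -4->0; new result 0.
  A1: re-runs because D5 64->0; F6 -4->0; new result 0.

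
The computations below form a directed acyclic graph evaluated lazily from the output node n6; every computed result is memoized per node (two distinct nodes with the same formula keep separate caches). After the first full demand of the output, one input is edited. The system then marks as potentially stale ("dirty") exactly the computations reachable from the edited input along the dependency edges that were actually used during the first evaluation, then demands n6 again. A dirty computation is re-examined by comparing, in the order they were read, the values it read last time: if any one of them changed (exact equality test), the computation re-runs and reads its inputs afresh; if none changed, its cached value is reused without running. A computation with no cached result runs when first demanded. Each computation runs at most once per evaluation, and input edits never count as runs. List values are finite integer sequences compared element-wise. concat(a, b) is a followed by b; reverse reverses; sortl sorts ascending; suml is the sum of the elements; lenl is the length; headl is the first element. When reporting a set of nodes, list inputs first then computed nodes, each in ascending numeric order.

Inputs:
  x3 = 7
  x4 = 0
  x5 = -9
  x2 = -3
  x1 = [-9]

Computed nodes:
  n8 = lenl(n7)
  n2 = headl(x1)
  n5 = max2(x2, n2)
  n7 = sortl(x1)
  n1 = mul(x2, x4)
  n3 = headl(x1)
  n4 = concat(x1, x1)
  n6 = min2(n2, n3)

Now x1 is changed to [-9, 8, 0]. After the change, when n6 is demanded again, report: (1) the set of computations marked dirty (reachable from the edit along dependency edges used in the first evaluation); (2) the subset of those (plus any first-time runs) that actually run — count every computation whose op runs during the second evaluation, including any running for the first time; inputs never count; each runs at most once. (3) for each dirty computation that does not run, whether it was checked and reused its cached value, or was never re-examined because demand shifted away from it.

The edit dirties: n2, n3, n6.
2 computations run: n2, n3.
Cache hits after checking: n6.
Note where the cutoff bites: n6 is checked, finds nothing changed, and keeps its cache.

First demand of the output computes:
  n2 = headl([-9]) = -9
  n3 = headl([-9]) = -9
  n6 = min2(-9, -9) = -9

After the edit, cleaning proceeds:
  n2: a read changed (x1 [-9]->[-9, 8, 0]) — executes, giving -9 — identical to its old value.
  n3: a read changed (x1 [-9]->[-9, 8, 0]) — executes, giving -9 — identical to its old value.
  n6: dirty, but its reads are unchanged (n2 unchanged, n3 unchanged); cached -9 stands.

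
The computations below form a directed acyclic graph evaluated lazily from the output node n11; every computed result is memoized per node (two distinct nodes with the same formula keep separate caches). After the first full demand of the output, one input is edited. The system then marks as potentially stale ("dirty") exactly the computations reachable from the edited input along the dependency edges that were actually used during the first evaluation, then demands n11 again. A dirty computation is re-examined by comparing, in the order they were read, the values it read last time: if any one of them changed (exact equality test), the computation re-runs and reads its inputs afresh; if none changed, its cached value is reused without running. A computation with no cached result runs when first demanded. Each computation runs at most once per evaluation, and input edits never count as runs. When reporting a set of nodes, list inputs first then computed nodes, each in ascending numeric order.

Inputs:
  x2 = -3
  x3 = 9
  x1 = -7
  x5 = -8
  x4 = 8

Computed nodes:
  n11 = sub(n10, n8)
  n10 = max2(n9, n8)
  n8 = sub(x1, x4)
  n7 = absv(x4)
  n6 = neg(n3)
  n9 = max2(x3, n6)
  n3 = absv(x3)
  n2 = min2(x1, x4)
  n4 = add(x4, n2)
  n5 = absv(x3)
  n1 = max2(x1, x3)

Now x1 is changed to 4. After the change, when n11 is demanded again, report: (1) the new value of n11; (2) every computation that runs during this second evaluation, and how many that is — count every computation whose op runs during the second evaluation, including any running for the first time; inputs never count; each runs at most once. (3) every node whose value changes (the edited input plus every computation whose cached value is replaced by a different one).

Demanding n11 again yields 13.
3 computations run: n8, n10, n11.
The nodes whose values change: x1, n8, n11.

First demand of the output computes:
  n3 = absv(9) = 9
  n6 = neg(9) = -9
  n8 = sub(-7, 8) = -15
  n9 = max2(9, -9) = 9
  n10 = max2(9, -15) = 9
  n11 = sub(9, -15) = 24

After the edit, cleaning proceeds:
  n8: a read changed (x1 -7->4) — executes, giving -4.
  n10: a read changed (n8 -15->-4) — executes, giving 9 — identical to its old value.
  n11: a read changed (n8 -15->-4) — executes, giving 13.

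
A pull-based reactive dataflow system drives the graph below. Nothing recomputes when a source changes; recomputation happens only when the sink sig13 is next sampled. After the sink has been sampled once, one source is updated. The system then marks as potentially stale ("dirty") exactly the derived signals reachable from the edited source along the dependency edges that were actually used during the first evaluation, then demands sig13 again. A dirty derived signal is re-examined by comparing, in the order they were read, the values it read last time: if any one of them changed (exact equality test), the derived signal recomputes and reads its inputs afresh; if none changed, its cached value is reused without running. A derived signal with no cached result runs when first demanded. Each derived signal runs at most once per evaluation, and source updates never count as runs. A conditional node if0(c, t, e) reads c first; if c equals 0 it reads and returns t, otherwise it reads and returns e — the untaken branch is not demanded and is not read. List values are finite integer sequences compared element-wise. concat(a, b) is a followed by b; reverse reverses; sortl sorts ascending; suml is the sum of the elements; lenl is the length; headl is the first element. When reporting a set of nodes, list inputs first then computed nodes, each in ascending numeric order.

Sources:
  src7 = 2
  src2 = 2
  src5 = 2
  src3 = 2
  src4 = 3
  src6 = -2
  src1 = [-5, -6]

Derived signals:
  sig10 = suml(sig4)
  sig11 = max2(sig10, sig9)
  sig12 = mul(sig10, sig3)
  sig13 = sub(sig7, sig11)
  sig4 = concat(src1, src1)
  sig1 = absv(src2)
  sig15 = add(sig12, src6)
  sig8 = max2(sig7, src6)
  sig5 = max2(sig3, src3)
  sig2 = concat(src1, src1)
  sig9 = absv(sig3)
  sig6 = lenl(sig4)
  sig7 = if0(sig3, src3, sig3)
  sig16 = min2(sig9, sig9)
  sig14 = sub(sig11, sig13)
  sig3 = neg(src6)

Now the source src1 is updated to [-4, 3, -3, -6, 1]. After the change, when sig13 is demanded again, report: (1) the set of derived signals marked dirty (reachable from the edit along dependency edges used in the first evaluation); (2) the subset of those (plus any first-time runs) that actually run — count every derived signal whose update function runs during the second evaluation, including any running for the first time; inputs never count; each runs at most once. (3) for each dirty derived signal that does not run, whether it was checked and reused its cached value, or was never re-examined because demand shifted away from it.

Marked dirty: sig4, sig10, sig11, sig13.
Derived signals that run: sig4, sig10, sig11 — 3 in total.
Checked but reused from cache: sig13.
Key observation: the change is absorbed at sig11 — it re-runs but produces the same value, and the output's value is unchanged.

First evaluation (everything demanded from the output):
  sig3 = neg(-2) = 2
  sig4 = concat([-5, -6], [-5, -6]) = [-5, -6, -5, -6]
  sig7 = if0(sig3=2 -> else branch sig3) = 2
  sig9 = absv(2) = 2
  sig10 = suml([-5, -6, -5, -6]) = -22
  sig11 = max2(-22, 2) = 2
  sig13 = sub(2, 2) = 0

Propagation after the edit:
  sig4: runs — src1 [-5, -6]->[-4, 3, -3, -6, 1]; src1 [-5, -6]->[-4, 3, -3, -6, 1]; result [-4, 3, -3, -6, 1, -4, 3, -3, -6, 1].
  sig10: runs — sig4 [-5, -6, -5, -6]->[-4, 3, -3, -6, 1, -4, 3, -3, -6, 1]; result -18.
  sig11: runs — sig10 -22->-18; result 2 (same value as before).
  sig13: checked — values it read are unchanged (sig7 unchanged, sig11 unchanged); reused cached 0 without running.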